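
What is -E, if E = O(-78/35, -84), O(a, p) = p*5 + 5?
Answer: 415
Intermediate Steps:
O(a, p) = 5 + 5*p (O(a, p) = 5*p + 5 = 5 + 5*p)
E = -415 (E = 5 + 5*(-84) = 5 - 420 = -415)
-E = -1*(-415) = 415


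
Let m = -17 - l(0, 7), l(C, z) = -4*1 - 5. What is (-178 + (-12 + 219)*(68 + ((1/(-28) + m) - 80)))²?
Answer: 14667874321/784 ≈ 1.8709e+7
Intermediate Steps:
l(C, z) = -9 (l(C, z) = -4 - 5 = -9)
m = -8 (m = -17 - 1*(-9) = -17 + 9 = -8)
(-178 + (-12 + 219)*(68 + ((1/(-28) + m) - 80)))² = (-178 + (-12 + 219)*(68 + ((1/(-28) - 8) - 80)))² = (-178 + 207*(68 + ((1*(-1/28) - 8) - 80)))² = (-178 + 207*(68 + ((-1/28 - 8) - 80)))² = (-178 + 207*(68 + (-225/28 - 80)))² = (-178 + 207*(68 - 2465/28))² = (-178 + 207*(-561/28))² = (-178 - 116127/28)² = (-121111/28)² = 14667874321/784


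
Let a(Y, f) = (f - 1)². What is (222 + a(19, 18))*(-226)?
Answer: -115486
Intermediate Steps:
a(Y, f) = (-1 + f)²
(222 + a(19, 18))*(-226) = (222 + (-1 + 18)²)*(-226) = (222 + 17²)*(-226) = (222 + 289)*(-226) = 511*(-226) = -115486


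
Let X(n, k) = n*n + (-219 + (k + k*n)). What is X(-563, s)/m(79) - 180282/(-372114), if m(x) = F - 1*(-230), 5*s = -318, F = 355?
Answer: 12154918481/20156175 ≈ 603.04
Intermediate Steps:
s = -318/5 (s = (⅕)*(-318) = -318/5 ≈ -63.600)
m(x) = 585 (m(x) = 355 - 1*(-230) = 355 + 230 = 585)
X(n, k) = -219 + k + n² + k*n (X(n, k) = n² + (-219 + k + k*n) = -219 + k + n² + k*n)
X(-563, s)/m(79) - 180282/(-372114) = (-219 - 318/5 + (-563)² - 318/5*(-563))/585 - 180282/(-372114) = (-219 - 318/5 + 316969 + 179034/5)*(1/585) - 180282*(-1/372114) = (1762466/5)*(1/585) + 30047/62019 = 1762466/2925 + 30047/62019 = 12154918481/20156175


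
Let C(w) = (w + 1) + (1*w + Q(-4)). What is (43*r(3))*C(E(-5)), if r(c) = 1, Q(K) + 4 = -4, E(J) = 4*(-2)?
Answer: -989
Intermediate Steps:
E(J) = -8
Q(K) = -8 (Q(K) = -4 - 4 = -8)
C(w) = -7 + 2*w (C(w) = (w + 1) + (1*w - 8) = (1 + w) + (w - 8) = (1 + w) + (-8 + w) = -7 + 2*w)
(43*r(3))*C(E(-5)) = (43*1)*(-7 + 2*(-8)) = 43*(-7 - 16) = 43*(-23) = -989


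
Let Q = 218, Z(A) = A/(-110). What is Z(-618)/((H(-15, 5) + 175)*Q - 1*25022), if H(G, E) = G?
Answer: 103/180730 ≈ 0.00056991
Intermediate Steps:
Z(A) = -A/110 (Z(A) = A*(-1/110) = -A/110)
Z(-618)/((H(-15, 5) + 175)*Q - 1*25022) = (-1/110*(-618))/((-15 + 175)*218 - 1*25022) = 309/(55*(160*218 - 25022)) = 309/(55*(34880 - 25022)) = (309/55)/9858 = (309/55)*(1/9858) = 103/180730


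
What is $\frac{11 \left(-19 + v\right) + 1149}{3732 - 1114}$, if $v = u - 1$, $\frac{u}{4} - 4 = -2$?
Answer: $\frac{1017}{2618} \approx 0.38846$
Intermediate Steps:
$u = 8$ ($u = 16 + 4 \left(-2\right) = 16 - 8 = 8$)
$v = 7$ ($v = 8 - 1 = 7$)
$\frac{11 \left(-19 + v\right) + 1149}{3732 - 1114} = \frac{11 \left(-19 + 7\right) + 1149}{3732 - 1114} = \frac{11 \left(-12\right) + 1149}{2618} = \left(-132 + 1149\right) \frac{1}{2618} = 1017 \cdot \frac{1}{2618} = \frac{1017}{2618}$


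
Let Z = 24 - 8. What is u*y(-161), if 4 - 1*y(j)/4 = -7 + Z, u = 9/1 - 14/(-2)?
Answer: -320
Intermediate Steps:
u = 16 (u = 9*1 - 14*(-1/2) = 9 + 7 = 16)
Z = 16
y(j) = -20 (y(j) = 16 - 4*(-7 + 16) = 16 - 4*9 = 16 - 36 = -20)
u*y(-161) = 16*(-20) = -320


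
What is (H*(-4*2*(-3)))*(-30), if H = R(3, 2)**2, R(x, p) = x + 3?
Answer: -25920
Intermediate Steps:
R(x, p) = 3 + x
H = 36 (H = (3 + 3)**2 = 6**2 = 36)
(H*(-4*2*(-3)))*(-30) = (36*(-4*2*(-3)))*(-30) = (36*(-8*(-3)))*(-30) = (36*24)*(-30) = 864*(-30) = -25920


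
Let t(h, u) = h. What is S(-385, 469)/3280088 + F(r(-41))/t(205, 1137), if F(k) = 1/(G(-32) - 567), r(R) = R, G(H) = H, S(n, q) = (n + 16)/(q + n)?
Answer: -106946249/11277795366880 ≈ -9.4829e-6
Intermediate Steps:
S(n, q) = (16 + n)/(n + q)
F(k) = -1/599 (F(k) = 1/(-32 - 567) = 1/(-599) = -1/599)
S(-385, 469)/3280088 + F(r(-41))/t(205, 1137) = ((16 - 385)/(-385 + 469))/3280088 - 1/599/205 = (-369/84)*(1/3280088) - 1/599*1/205 = ((1/84)*(-369))*(1/3280088) - 1/122795 = -123/28*1/3280088 - 1/122795 = -123/91842464 - 1/122795 = -106946249/11277795366880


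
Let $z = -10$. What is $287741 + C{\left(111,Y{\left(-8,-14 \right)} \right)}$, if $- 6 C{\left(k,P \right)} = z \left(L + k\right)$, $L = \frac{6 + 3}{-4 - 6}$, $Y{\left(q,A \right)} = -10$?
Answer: $\frac{575849}{2} \approx 2.8792 \cdot 10^{5}$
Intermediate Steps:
$L = - \frac{9}{10}$ ($L = \frac{9}{-10} = 9 \left(- \frac{1}{10}\right) = - \frac{9}{10} \approx -0.9$)
$C{\left(k,P \right)} = - \frac{3}{2} + \frac{5 k}{3}$ ($C{\left(k,P \right)} = - \frac{\left(-10\right) \left(- \frac{9}{10} + k\right)}{6} = - \frac{9 - 10 k}{6} = - \frac{3}{2} + \frac{5 k}{3}$)
$287741 + C{\left(111,Y{\left(-8,-14 \right)} \right)} = 287741 + \left(- \frac{3}{2} + \frac{5}{3} \cdot 111\right) = 287741 + \left(- \frac{3}{2} + 185\right) = 287741 + \frac{367}{2} = \frac{575849}{2}$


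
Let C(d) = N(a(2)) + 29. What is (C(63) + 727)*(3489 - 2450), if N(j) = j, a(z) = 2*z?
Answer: 789640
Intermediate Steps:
C(d) = 33 (C(d) = 2*2 + 29 = 4 + 29 = 33)
(C(63) + 727)*(3489 - 2450) = (33 + 727)*(3489 - 2450) = 760*1039 = 789640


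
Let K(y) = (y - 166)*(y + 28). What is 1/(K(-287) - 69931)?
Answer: 1/47396 ≈ 2.1099e-5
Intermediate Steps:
K(y) = (-166 + y)*(28 + y)
1/(K(-287) - 69931) = 1/((-4648 + (-287)² - 138*(-287)) - 69931) = 1/((-4648 + 82369 + 39606) - 69931) = 1/(117327 - 69931) = 1/47396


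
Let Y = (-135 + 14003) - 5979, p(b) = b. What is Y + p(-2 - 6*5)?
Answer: 7857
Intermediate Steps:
Y = 7889 (Y = 13868 - 5979 = 7889)
Y + p(-2 - 6*5) = 7889 + (-2 - 6*5) = 7889 + (-2 - 30) = 7889 - 32 = 7857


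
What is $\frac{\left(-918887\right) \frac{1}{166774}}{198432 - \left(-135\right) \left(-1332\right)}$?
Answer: $- \frac{918887}{3103997688} \approx -0.00029603$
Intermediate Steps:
$\frac{\left(-918887\right) \frac{1}{166774}}{198432 - \left(-135\right) \left(-1332\right)} = \frac{\left(-918887\right) \frac{1}{166774}}{198432 - 179820} = - \frac{918887}{166774 \left(198432 - 179820\right)} = - \frac{918887}{166774 \cdot 18612} = \left(- \frac{918887}{166774}\right) \frac{1}{18612} = - \frac{918887}{3103997688}$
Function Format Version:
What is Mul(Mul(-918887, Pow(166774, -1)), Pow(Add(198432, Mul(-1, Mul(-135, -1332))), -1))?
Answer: Rational(-918887, 3103997688) ≈ -0.00029603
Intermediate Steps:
Mul(Mul(-918887, Pow(166774, -1)), Pow(Add(198432, Mul(-1, Mul(-135, -1332))), -1)) = Mul(Mul(-918887, Rational(1, 166774)), Pow(Add(198432, Mul(-1, 179820)), -1)) = Mul(Rational(-918887, 166774), Pow(Add(198432, -179820), -1)) = Mul(Rational(-918887, 166774), Pow(18612, -1)) = Mul(Rational(-918887, 166774), Rational(1, 18612)) = Rational(-918887, 3103997688)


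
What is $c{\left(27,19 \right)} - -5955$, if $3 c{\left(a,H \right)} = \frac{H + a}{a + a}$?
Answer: $\frac{482378}{81} \approx 5955.3$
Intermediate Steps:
$c{\left(a,H \right)} = \frac{H + a}{6 a}$ ($c{\left(a,H \right)} = \frac{\left(H + a\right) \frac{1}{a + a}}{3} = \frac{\left(H + a\right) \frac{1}{2 a}}{3} = \frac{\frac{1}{2} \frac{1}{a} \left(H + a\right)}{3} = \frac{H + a}{6 a}$)
$c{\left(27,19 \right)} - -5955 = \frac{19 + 27}{6 \cdot 27} - -5955 = \frac{1}{6} \cdot \frac{1}{27} \cdot 46 + 5955 = \frac{23}{81} + 5955 = \frac{482378}{81}$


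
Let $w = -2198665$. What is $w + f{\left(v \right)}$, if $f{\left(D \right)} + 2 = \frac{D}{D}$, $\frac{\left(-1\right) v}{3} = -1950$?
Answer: $-2198666$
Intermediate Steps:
$v = 5850$ ($v = \left(-3\right) \left(-1950\right) = 5850$)
$f{\left(D \right)} = -1$ ($f{\left(D \right)} = -2 + \frac{D}{D} = -2 + 1 = -1$)
$w + f{\left(v \right)} = -2198665 - 1 = -2198666$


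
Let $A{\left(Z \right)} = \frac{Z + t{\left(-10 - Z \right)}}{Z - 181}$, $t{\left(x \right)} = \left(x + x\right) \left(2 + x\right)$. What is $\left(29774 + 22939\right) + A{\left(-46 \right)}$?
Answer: $\frac{11963161}{227} \approx 52701.0$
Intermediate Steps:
$t{\left(x \right)} = 2 x \left(2 + x\right)$
$A{\left(Z \right)} = \frac{Z + 2 \left(-10 - Z\right) \left(-8 - Z\right)}{-181 + Z}$ ($A{\left(Z \right)} = \frac{Z + 2 \left(-10 - Z\right) \left(2 - \left(10 + Z\right)\right)}{Z - 181} = \frac{Z + 2 \left(-10 - Z\right) \left(-8 - Z\right)}{-181 + Z}$)
$\left(29774 + 22939\right) + A{\left(-46 \right)} = \left(29774 + 22939\right) + \frac{-46 + 2 \left(8 - 46\right) \left(10 - 46\right)}{-181 - 46} = 52713 + \frac{-46 + 2 \left(-38\right) \left(-36\right)}{-227} = 52713 - \frac{-46 + 2736}{227} = 52713 - \frac{2690}{227} = \frac{11963161}{227}$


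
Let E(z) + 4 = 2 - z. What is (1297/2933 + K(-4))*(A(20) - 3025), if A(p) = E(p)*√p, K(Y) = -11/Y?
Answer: -113289275/11732 - 411961*√5/2933 ≈ -9970.5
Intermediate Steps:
E(z) = -2 - z (E(z) = -4 + (2 - z) = -2 - z)
A(p) = √p*(-2 - p) (A(p) = (-2 - p)*√p = √p*(-2 - p))
(1297/2933 + K(-4))*(A(20) - 3025) = (1297/2933 - 11/(-4))*(√20*(-2 - 1*20) - 3025) = (1297*(1/2933) - 11*(-¼))*((2*√5)*(-2 - 20) - 3025) = (1297/2933 + 11/4)*((2*√5)*(-22) - 3025) = 37451*(-44*√5 - 3025)/11732 = 37451*(-3025 - 44*√5)/11732 = -113289275/11732 - 411961*√5/2933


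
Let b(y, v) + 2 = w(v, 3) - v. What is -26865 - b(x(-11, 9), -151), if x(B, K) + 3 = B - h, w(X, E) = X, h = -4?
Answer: -26863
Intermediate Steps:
x(B, K) = 1 + B (x(B, K) = -3 + (B - 1*(-4)) = -3 + (B + 4) = -3 + (4 + B) = 1 + B)
b(y, v) = -2 (b(y, v) = -2 + (v - v) = -2 + 0 = -2)
-26865 - b(x(-11, 9), -151) = -26865 - 1*(-2) = -26865 + 2 = -26863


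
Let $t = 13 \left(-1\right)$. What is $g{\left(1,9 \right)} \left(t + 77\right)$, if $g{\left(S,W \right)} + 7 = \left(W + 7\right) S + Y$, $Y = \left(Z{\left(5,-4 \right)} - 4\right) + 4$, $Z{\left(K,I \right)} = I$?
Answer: $320$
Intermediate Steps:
$t = -13$
$Y = -4$ ($Y = \left(-4 - 4\right) + 4 = -8 + 4 = -4$)
$g{\left(S,W \right)} = -11 + S \left(7 + W\right)$ ($g{\left(S,W \right)} = -7 + \left(\left(W + 7\right) S - 4\right) = -7 + \left(\left(7 + W\right) S - 4\right) = -7 + \left(S \left(7 + W\right) - 4\right) = -7 + \left(-4 + S \left(7 + W\right)\right) = -11 + S \left(7 + W\right)$)
$g{\left(1,9 \right)} \left(t + 77\right) = \left(-11 + 7 \cdot 1 + 1 \cdot 9\right) \left(-13 + 77\right) = \left(-11 + 7 + 9\right) 64 = 5 \cdot 64 = 320$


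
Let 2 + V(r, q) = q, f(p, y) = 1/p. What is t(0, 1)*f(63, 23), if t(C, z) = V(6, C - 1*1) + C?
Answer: -1/21 ≈ -0.047619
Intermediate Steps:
V(r, q) = -2 + q
t(C, z) = -3 + 2*C (t(C, z) = (-2 + (C - 1*1)) + C = (-2 + (C - 1)) + C = (-2 + (-1 + C)) + C = (-3 + C) + C = -3 + 2*C)
t(0, 1)*f(63, 23) = (-3 + 2*0)/63 = (-3 + 0)*(1/63) = -3*1/63 = -1/21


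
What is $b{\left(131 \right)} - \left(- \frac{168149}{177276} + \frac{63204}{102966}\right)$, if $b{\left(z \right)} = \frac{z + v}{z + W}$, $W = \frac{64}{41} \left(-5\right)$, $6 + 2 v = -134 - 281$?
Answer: $- \frac{4773334699787}{15366321085236} \approx -0.31064$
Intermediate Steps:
$v = - \frac{421}{2}$ ($v = -3 + \frac{-134 - 281}{2} = -3 + \frac{1}{2} \left(-415\right) = -3 - \frac{415}{2} = - \frac{421}{2} \approx -210.5$)
$W = - \frac{320}{41}$ ($W = 64 \cdot \frac{1}{41} \left(-5\right) = \frac{64}{41} \left(-5\right) = - \frac{320}{41} \approx -7.8049$)
$b{\left(z \right)} = \frac{- \frac{421}{2} + z}{- \frac{320}{41} + z}$ ($b{\left(z \right)} = \frac{z - \frac{421}{2}}{z - \frac{320}{41}} = \frac{- \frac{421}{2} + z}{- \frac{320}{41} + z}$)
$b{\left(131 \right)} - \left(- \frac{168149}{177276} + \frac{63204}{102966}\right) = \frac{41 \left(-421 + 2 \cdot 131\right)}{2 \left(-320 + 41 \cdot 131\right)} - \left(- \frac{168149}{177276} + \frac{63204}{102966}\right) = \frac{41 \left(-421 + 262\right)}{2 \left(-320 + 5371\right)} - \left(\left(-168149\right) \frac{1}{177276} + 63204 \cdot \frac{1}{102966}\right) = \frac{41}{2} \cdot \frac{1}{5051} \left(-159\right) - \left(- \frac{168149}{177276} + \frac{10534}{17161}\right) = \frac{41}{2} \cdot \frac{1}{5051} \left(-159\right) - - \frac{1018179605}{3042233436} = - \frac{6519}{10102} + \frac{1018179605}{3042233436} = - \frac{4773334699787}{15366321085236}$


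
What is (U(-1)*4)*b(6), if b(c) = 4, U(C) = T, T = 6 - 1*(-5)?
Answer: 176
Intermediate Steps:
T = 11 (T = 6 + 5 = 11)
U(C) = 11
(U(-1)*4)*b(6) = (11*4)*4 = 44*4 = 176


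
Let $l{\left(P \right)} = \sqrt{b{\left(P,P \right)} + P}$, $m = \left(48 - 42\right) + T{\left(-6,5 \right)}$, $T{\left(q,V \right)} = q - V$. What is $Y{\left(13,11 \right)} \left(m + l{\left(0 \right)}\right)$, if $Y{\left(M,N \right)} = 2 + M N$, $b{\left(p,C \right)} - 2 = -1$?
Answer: $-580$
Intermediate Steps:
$m = -5$ ($m = \left(48 - 42\right) - 11 = 6 - 11 = -5$)
$b{\left(p,C \right)} = 1$ ($b{\left(p,C \right)} = 2 - 1 = 1$)
$l{\left(P \right)} = \sqrt{1 + P}$
$Y{\left(13,11 \right)} \left(m + l{\left(0 \right)}\right) = \left(2 + 13 \cdot 11\right) \left(-5 + \sqrt{1 + 0}\right) = \left(2 + 143\right) \left(-5 + \sqrt{1}\right) = 145 \left(-5 + 1\right) = 145 \left(-4\right) = -580$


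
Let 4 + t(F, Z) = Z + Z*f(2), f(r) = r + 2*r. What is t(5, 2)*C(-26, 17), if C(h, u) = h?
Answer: -260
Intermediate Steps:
f(r) = 3*r
t(F, Z) = -4 + 7*Z (t(F, Z) = -4 + (Z + Z*(3*2)) = -4 + (Z + Z*6) = -4 + (Z + 6*Z) = -4 + 7*Z)
t(5, 2)*C(-26, 17) = (-4 + 7*2)*(-26) = (-4 + 14)*(-26) = 10*(-26) = -260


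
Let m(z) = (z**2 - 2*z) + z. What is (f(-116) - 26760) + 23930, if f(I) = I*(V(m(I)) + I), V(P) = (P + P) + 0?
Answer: -3138078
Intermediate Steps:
m(z) = z**2 - z
V(P) = 2*P (V(P) = 2*P + 0 = 2*P)
f(I) = I*(I + 2*I*(-1 + I)) (f(I) = I*(2*(I*(-1 + I)) + I) = I*(2*I*(-1 + I) + I) = I*(I + 2*I*(-1 + I)))
(f(-116) - 26760) + 23930 = ((-116)**2*(-1 + 2*(-116)) - 26760) + 23930 = (13456*(-1 - 232) - 26760) + 23930 = (13456*(-233) - 26760) + 23930 = (-3135248 - 26760) + 23930 = -3162008 + 23930 = -3138078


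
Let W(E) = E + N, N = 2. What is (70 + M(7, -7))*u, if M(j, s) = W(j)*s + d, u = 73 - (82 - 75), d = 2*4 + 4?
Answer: 1254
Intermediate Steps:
W(E) = 2 + E (W(E) = E + 2 = 2 + E)
d = 12 (d = 8 + 4 = 12)
u = 66 (u = 73 - 1*7 = 73 - 7 = 66)
M(j, s) = 12 + s*(2 + j) (M(j, s) = (2 + j)*s + 12 = s*(2 + j) + 12 = 12 + s*(2 + j))
(70 + M(7, -7))*u = (70 + (12 - 7*(2 + 7)))*66 = (70 + (12 - 7*9))*66 = (70 + (12 - 63))*66 = (70 - 51)*66 = 19*66 = 1254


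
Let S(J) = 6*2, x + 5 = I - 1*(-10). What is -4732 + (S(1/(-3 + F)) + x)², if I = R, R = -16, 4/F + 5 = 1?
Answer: -4731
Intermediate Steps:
F = -1 (F = 4/(-5 + 1) = 4/(-4) = 4*(-¼) = -1)
I = -16
x = -11 (x = -5 + (-16 - 1*(-10)) = -5 + (-16 + 10) = -5 - 6 = -11)
S(J) = 12
-4732 + (S(1/(-3 + F)) + x)² = -4732 + (12 - 11)² = -4732 + 1² = -4732 + 1 = -4731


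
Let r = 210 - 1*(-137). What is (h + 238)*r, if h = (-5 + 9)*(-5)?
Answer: 75646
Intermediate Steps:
h = -20 (h = 4*(-5) = -20)
r = 347 (r = 210 + 137 = 347)
(h + 238)*r = (-20 + 238)*347 = 218*347 = 75646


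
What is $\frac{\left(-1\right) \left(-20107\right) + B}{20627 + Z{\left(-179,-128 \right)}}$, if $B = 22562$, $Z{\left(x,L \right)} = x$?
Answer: $\frac{4741}{2272} \approx 2.0867$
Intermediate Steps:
$\frac{\left(-1\right) \left(-20107\right) + B}{20627 + Z{\left(-179,-128 \right)}} = \frac{\left(-1\right) \left(-20107\right) + 22562}{20627 - 179} = \frac{20107 + 22562}{20448} = 42669 \cdot \frac{1}{20448} = \frac{4741}{2272}$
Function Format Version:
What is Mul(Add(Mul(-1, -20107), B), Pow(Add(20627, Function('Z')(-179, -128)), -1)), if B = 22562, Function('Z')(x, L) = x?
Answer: Rational(4741, 2272) ≈ 2.0867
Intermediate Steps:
Mul(Add(Mul(-1, -20107), B), Pow(Add(20627, Function('Z')(-179, -128)), -1)) = Mul(Add(Mul(-1, -20107), 22562), Pow(Add(20627, -179), -1)) = Mul(Add(20107, 22562), Pow(20448, -1)) = Mul(42669, Rational(1, 20448)) = Rational(4741, 2272)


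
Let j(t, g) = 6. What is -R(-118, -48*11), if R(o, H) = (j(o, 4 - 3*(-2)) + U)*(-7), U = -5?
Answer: 7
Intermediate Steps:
R(o, H) = -7 (R(o, H) = (6 - 5)*(-7) = 1*(-7) = -7)
-R(-118, -48*11) = -1*(-7) = 7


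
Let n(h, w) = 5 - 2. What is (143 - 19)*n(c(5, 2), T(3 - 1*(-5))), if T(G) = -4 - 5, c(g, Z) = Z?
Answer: 372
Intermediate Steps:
T(G) = -9
n(h, w) = 3
(143 - 19)*n(c(5, 2), T(3 - 1*(-5))) = (143 - 19)*3 = 124*3 = 372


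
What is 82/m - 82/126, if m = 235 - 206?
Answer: 3977/1827 ≈ 2.1768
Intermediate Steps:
m = 29
82/m - 82/126 = 82/29 - 82/126 = 82*(1/29) - 82*1/126 = 82/29 - 41/63 = 3977/1827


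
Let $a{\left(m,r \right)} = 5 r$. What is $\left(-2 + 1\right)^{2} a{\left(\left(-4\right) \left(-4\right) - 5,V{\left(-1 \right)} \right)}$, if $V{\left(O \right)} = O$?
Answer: $-5$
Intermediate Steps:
$\left(-2 + 1\right)^{2} a{\left(\left(-4\right) \left(-4\right) - 5,V{\left(-1 \right)} \right)} = \left(-2 + 1\right)^{2} \cdot 5 \left(-1\right) = \left(-1\right)^{2} \left(-5\right) = 1 \left(-5\right) = -5$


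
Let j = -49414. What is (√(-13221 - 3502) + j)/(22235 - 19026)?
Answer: -49414/3209 + I*√16723/3209 ≈ -15.399 + 0.040298*I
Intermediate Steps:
(√(-13221 - 3502) + j)/(22235 - 19026) = (√(-13221 - 3502) - 49414)/(22235 - 19026) = (√(-16723) - 49414)/3209 = (I*√16723 - 49414)*(1/3209) = (-49414 + I*√16723)*(1/3209) = -49414/3209 + I*√16723/3209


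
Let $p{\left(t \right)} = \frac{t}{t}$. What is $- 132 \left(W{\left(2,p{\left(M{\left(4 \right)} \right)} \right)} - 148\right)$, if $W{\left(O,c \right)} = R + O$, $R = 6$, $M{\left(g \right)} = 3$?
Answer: $18480$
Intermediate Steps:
$p{\left(t \right)} = 1$
$W{\left(O,c \right)} = 6 + O$
$- 132 \left(W{\left(2,p{\left(M{\left(4 \right)} \right)} \right)} - 148\right) = - 132 \left(\left(6 + 2\right) - 148\right) = - 132 \left(8 - 148\right) = \left(-132\right) \left(-140\right) = 18480$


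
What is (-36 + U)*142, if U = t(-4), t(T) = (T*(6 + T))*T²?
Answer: -23288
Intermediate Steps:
t(T) = T³*(6 + T)
U = -128 (U = (-4)³*(6 - 4) = -64*2 = -128)
(-36 + U)*142 = (-36 - 128)*142 = -164*142 = -23288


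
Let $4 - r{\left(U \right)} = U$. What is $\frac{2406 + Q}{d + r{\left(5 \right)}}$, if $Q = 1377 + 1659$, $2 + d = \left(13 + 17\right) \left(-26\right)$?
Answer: $- \frac{1814}{261} \approx -6.9502$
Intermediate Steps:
$d = -782$ ($d = -2 + \left(13 + 17\right) \left(-26\right) = -2 + 30 \left(-26\right) = -2 - 780 = -782$)
$Q = 3036$
$r{\left(U \right)} = 4 - U$
$\frac{2406 + Q}{d + r{\left(5 \right)}} = \frac{2406 + 3036}{-782 + \left(4 - 5\right)} = \frac{5442}{-782 + \left(4 - 5\right)} = \frac{5442}{-782 - 1} = \frac{5442}{-783} = 5442 \left(- \frac{1}{783}\right) = - \frac{1814}{261}$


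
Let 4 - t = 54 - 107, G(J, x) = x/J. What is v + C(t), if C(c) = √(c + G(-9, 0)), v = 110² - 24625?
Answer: -12525 + √57 ≈ -12517.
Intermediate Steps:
v = -12525 (v = 12100 - 24625 = -12525)
t = 57 (t = 4 - (54 - 107) = 4 - 1*(-53) = 4 + 53 = 57)
C(c) = √c (C(c) = √(c + 0/(-9)) = √(c + 0*(-⅑)) = √(c + 0) = √c)
v + C(t) = -12525 + √57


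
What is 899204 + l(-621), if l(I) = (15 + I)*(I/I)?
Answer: 898598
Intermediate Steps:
l(I) = 15 + I (l(I) = (15 + I)*1 = 15 + I)
899204 + l(-621) = 899204 + (15 - 621) = 899204 - 606 = 898598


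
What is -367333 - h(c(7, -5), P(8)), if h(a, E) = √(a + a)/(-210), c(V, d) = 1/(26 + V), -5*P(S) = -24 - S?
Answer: -367333 + √66/6930 ≈ -3.6733e+5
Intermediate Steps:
P(S) = 24/5 + S/5 (P(S) = -(-24 - S)/5 = 24/5 + S/5)
h(a, E) = -√2*√a/210 (h(a, E) = √(2*a)*(-1/210) = (√2*√a)*(-1/210) = -√2*√a/210)
-367333 - h(c(7, -5), P(8)) = -367333 - (-1)*√2*√(1/(26 + 7))/210 = -367333 - (-1)*√2*√(1/33)/210 = -367333 - (-1)*√2*√33/33/210 = -367333 - (-1)*√66/6930 = -367333 + √66/6930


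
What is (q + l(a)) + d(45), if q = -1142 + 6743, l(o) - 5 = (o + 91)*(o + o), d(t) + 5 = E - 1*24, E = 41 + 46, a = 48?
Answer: 19008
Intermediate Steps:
E = 87
d(t) = 58 (d(t) = -5 + (87 - 1*24) = -5 + (87 - 24) = -5 + 63 = 58)
l(o) = 5 + 2*o*(91 + o) (l(o) = 5 + (o + 91)*(o + o) = 5 + (91 + o)*(2*o) = 5 + 2*o*(91 + o))
q = 5601
(q + l(a)) + d(45) = (5601 + (5 + 2*48**2 + 182*48)) + 58 = (5601 + (5 + 2*2304 + 8736)) + 58 = (5601 + (5 + 4608 + 8736)) + 58 = (5601 + 13349) + 58 = 18950 + 58 = 19008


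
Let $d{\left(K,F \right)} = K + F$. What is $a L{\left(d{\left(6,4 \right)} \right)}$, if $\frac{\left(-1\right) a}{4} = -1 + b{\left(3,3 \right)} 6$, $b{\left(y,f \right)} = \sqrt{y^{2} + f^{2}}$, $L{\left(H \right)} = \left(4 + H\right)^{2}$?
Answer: $784 - 14112 \sqrt{2} \approx -19173.0$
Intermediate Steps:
$d{\left(K,F \right)} = F + K$
$b{\left(y,f \right)} = \sqrt{f^{2} + y^{2}}$
$a = 4 - 72 \sqrt{2}$ ($a = - 4 \left(-1 + \sqrt{3^{2} + 3^{2}} \cdot 6\right) = - 4 \left(-1 + \sqrt{9 + 9} \cdot 6\right) = - 4 \left(-1 + \sqrt{18} \cdot 6\right) = - 4 \left(-1 + 3 \sqrt{2} \cdot 6\right) = - 4 \left(-1 + 18 \sqrt{2}\right) = 4 - 72 \sqrt{2} \approx -97.823$)
$a L{\left(d{\left(6,4 \right)} \right)} = \left(4 - 72 \sqrt{2}\right) \left(4 + \left(4 + 6\right)\right)^{2} = \left(4 - 72 \sqrt{2}\right) \left(4 + 10\right)^{2} = \left(4 - 72 \sqrt{2}\right) 14^{2} = \left(4 - 72 \sqrt{2}\right) 196 = 784 - 14112 \sqrt{2}$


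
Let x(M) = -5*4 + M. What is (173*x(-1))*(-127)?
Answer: 461391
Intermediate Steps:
x(M) = -20 + M
(173*x(-1))*(-127) = (173*(-20 - 1))*(-127) = (173*(-21))*(-127) = -3633*(-127) = 461391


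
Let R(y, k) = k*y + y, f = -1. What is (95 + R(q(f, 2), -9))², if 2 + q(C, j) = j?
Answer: 9025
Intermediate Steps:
q(C, j) = -2 + j
R(y, k) = y + k*y
(95 + R(q(f, 2), -9))² = (95 + (-2 + 2)*(1 - 9))² = (95 + 0*(-8))² = (95 + 0)² = 95² = 9025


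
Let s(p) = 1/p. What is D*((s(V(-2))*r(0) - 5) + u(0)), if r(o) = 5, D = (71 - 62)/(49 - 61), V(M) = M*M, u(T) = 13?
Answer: -111/16 ≈ -6.9375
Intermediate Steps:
V(M) = M²
D = -¾ (D = 9/(-12) = 9*(-1/12) = -¾ ≈ -0.75000)
D*((s(V(-2))*r(0) - 5) + u(0)) = -3*((5/(-2)² - 5) + 13)/4 = -3*((5/4 - 5) + 13)/4 = -3*(-15/4 + 13)/4 = -¾*37/4 = -111/16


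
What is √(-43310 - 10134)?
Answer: 2*I*√13361 ≈ 231.18*I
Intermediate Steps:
√(-43310 - 10134) = √(-53444) = 2*I*√13361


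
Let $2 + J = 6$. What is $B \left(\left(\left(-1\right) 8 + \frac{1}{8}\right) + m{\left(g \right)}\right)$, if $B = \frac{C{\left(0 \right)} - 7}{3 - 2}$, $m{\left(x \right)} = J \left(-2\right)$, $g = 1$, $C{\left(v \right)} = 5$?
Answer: $\frac{127}{4} \approx 31.75$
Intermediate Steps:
$J = 4$ ($J = -2 + 6 = 4$)
$m{\left(x \right)} = -8$ ($m{\left(x \right)} = 4 \left(-2\right) = -8$)
$B = -2$ ($B = \frac{5 - 7}{3 - 2} = - \frac{2}{1} = \left(-2\right) 1 = -2$)
$B \left(\left(\left(-1\right) 8 + \frac{1}{8}\right) + m{\left(g \right)}\right) = - 2 \left(\left(\left(-1\right) 8 + \frac{1}{8}\right) - 8\right) = - 2 \left(\left(-8 + \frac{1}{8}\right) - 8\right) = - 2 \left(- \frac{63}{8} - 8\right) = \left(-2\right) \left(- \frac{127}{8}\right) = \frac{127}{4}$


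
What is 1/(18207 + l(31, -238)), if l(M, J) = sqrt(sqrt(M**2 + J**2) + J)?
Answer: 1/(18207 + sqrt(-238 + sqrt(57605))) ≈ 5.4920e-5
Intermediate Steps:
l(M, J) = sqrt(J + sqrt(J**2 + M**2)) (l(M, J) = sqrt(sqrt(J**2 + M**2) + J) = sqrt(J + sqrt(J**2 + M**2)))
1/(18207 + l(31, -238)) = 1/(18207 + sqrt(-238 + sqrt((-238)**2 + 31**2))) = 1/(18207 + sqrt(-238 + sqrt(56644 + 961))) = 1/(18207 + sqrt(-238 + sqrt(57605)))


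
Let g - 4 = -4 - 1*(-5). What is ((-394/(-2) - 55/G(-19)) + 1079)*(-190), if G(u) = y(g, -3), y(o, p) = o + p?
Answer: -237215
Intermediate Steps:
g = 5 (g = 4 + (-4 - 1*(-5)) = 4 + (-4 + 5) = 4 + 1 = 5)
G(u) = 2 (G(u) = 5 - 3 = 2)
((-394/(-2) - 55/G(-19)) + 1079)*(-190) = ((-394/(-2) - 55/2) + 1079)*(-190) = ((-394*(-½) - 55*½) + 1079)*(-190) = ((197 - 55/2) + 1079)*(-190) = (339/2 + 1079)*(-190) = (2497/2)*(-190) = -237215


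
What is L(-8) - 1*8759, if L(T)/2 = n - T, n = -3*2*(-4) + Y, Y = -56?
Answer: -8807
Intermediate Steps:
n = -32 (n = -3*2*(-4) - 56 = -6*(-4) - 56 = 24 - 56 = -32)
L(T) = -64 - 2*T (L(T) = 2*(-32 - T) = -64 - 2*T)
L(-8) - 1*8759 = (-64 - 2*(-8)) - 1*8759 = (-64 + 16) - 8759 = -48 - 8759 = -8807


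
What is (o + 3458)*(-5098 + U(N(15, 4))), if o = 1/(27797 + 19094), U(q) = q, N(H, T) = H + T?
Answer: -823555172241/46891 ≈ -1.7563e+7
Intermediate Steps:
o = 1/46891 ≈ 2.1326e-5
(o + 3458)*(-5098 + U(N(15, 4))) = (1/46891 + 3458)*(-5098 + (15 + 4)) = 162149079*(-5098 + 19)/46891 = (162149079/46891)*(-5079) = -823555172241/46891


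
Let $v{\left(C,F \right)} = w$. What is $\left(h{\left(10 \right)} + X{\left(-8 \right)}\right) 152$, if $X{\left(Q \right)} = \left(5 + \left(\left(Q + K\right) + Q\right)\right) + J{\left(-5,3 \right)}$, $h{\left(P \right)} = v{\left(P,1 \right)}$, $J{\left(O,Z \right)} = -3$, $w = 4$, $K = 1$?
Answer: $-1368$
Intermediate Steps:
$v{\left(C,F \right)} = 4$
$h{\left(P \right)} = 4$
$X{\left(Q \right)} = 3 + 2 Q$ ($X{\left(Q \right)} = \left(5 + \left(\left(Q + 1\right) + Q\right)\right) - 3 = \left(5 + \left(\left(1 + Q\right) + Q\right)\right) - 3 = \left(5 + \left(1 + 2 Q\right)\right) - 3 = \left(6 + 2 Q\right) - 3 = 3 + 2 Q$)
$\left(h{\left(10 \right)} + X{\left(-8 \right)}\right) 152 = \left(4 + \left(3 + 2 \left(-8\right)\right)\right) 152 = \left(4 + \left(3 - 16\right)\right) 152 = \left(4 - 13\right) 152 = \left(-9\right) 152 = -1368$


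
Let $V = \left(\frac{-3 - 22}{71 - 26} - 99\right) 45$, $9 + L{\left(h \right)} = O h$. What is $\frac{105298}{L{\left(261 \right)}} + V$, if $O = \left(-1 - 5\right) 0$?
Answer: $- \frac{145618}{9} \approx -16180.0$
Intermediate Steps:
$O = 0$ ($O = \left(-6\right) 0 = 0$)
$L{\left(h \right)} = -9$ ($L{\left(h \right)} = -9 + 0 h = -9 + 0 = -9$)
$V = -4480$ ($V = \left(- \frac{25}{45} - 99\right) 45 = \left(\left(-25\right) \frac{1}{45} - 99\right) 45 = \left(- \frac{5}{9} - 99\right) 45 = \left(- \frac{896}{9}\right) 45 = -4480$)
$\frac{105298}{L{\left(261 \right)}} + V = \frac{105298}{-9} - 4480 = 105298 \left(- \frac{1}{9}\right) - 4480 = - \frac{105298}{9} - 4480 = - \frac{145618}{9}$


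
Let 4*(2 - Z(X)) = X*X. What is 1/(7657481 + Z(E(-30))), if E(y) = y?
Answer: 1/7657258 ≈ 1.3060e-7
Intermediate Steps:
Z(X) = 2 - X²/4 (Z(X) = 2 - X*X/4 = 2 - X²/4)
1/(7657481 + Z(E(-30))) = 1/(7657481 + (2 - ¼*(-30)²)) = 1/(7657481 + (2 - ¼*900)) = 1/(7657481 + (2 - 225)) = 1/(7657481 - 223) = 1/7657258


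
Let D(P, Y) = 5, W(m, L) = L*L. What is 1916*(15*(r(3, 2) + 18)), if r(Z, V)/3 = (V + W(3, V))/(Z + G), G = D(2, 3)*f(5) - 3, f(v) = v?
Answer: 2690064/5 ≈ 5.3801e+5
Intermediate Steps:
W(m, L) = L²
G = 22 (G = 5*5 - 3 = 25 - 3 = 22)
r(Z, V) = 3*(V + V²)/(22 + Z) (r(Z, V) = 3*((V + V²)/(Z + 22)) = 3*((V + V²)/(22 + Z)) = 3*(V + V²)/(22 + Z))
1916*(15*(r(3, 2) + 18)) = 1916*(15*(3*2*(1 + 2)/(22 + 3) + 18)) = 1916*(15*(3*2*3/25 + 18)) = 1916*(15*(3*2*(1/25)*3 + 18)) = 1916*(15*(18/25 + 18)) = 1916*(15*(468/25)) = 1916*(1404/5) = 2690064/5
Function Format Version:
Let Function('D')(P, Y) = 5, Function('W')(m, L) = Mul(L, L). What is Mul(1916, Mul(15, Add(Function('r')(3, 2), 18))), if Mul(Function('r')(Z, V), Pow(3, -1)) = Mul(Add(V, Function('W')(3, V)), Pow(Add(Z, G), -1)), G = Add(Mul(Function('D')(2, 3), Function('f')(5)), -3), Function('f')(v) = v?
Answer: Rational(2690064, 5) ≈ 5.3801e+5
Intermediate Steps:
Function('W')(m, L) = Pow(L, 2)
G = 22 (G = Add(Mul(5, 5), -3) = Add(25, -3) = 22)
Function('r')(Z, V) = Mul(3, Pow(Add(22, Z), -1), Add(V, Pow(V, 2))) (Function('r')(Z, V) = Mul(3, Mul(Add(V, Pow(V, 2)), Pow(Add(Z, 22), -1))) = Mul(3, Mul(Add(V, Pow(V, 2)), Pow(Add(22, Z), -1))) = Mul(3, Mul(Pow(Add(22, Z), -1), Add(V, Pow(V, 2)))) = Mul(3, Pow(Add(22, Z), -1), Add(V, Pow(V, 2))))
Mul(1916, Mul(15, Add(Function('r')(3, 2), 18))) = Mul(1916, Mul(15, Add(Mul(3, 2, Pow(Add(22, 3), -1), Add(1, 2)), 18))) = Mul(1916, Mul(15, Add(Mul(3, 2, Pow(25, -1), 3), 18))) = Mul(1916, Mul(15, Add(Mul(3, 2, Rational(1, 25), 3), 18))) = Mul(1916, Mul(15, Add(Rational(18, 25), 18))) = Mul(1916, Mul(15, Rational(468, 25))) = Mul(1916, Rational(1404, 5)) = Rational(2690064, 5)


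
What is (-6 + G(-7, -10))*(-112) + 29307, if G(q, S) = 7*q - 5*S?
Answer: 29867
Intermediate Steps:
G(q, S) = -5*S + 7*q
(-6 + G(-7, -10))*(-112) + 29307 = (-6 + (-5*(-10) + 7*(-7)))*(-112) + 29307 = (-6 + (50 - 49))*(-112) + 29307 = (-6 + 1)*(-112) + 29307 = -5*(-112) + 29307 = 560 + 29307 = 29867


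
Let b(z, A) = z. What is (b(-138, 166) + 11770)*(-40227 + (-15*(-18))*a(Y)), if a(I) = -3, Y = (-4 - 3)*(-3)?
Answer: -477342384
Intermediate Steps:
Y = 21 (Y = -7*(-3) = 21)
(b(-138, 166) + 11770)*(-40227 + (-15*(-18))*a(Y)) = (-138 + 11770)*(-40227 - 15*(-18)*(-3)) = 11632*(-40227 + 270*(-3)) = 11632*(-40227 - 810) = 11632*(-41037) = -477342384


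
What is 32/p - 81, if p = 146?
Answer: -5897/73 ≈ -80.781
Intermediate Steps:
32/p - 81 = 32/146 - 81 = (1/146)*32 - 81 = 16/73 - 81 = -5897/73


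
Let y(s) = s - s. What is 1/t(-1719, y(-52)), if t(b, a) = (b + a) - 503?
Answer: -1/2222 ≈ -0.00045004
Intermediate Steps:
y(s) = 0
t(b, a) = -503 + a + b (t(b, a) = (a + b) - 503 = -503 + a + b)
1/t(-1719, y(-52)) = 1/(-503 + 0 - 1719) = 1/(-2222) = -1/2222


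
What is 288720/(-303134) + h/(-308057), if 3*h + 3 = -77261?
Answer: -121702652872/140073825957 ≈ -0.86885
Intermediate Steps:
h = -77264/3 (h = -1 + (1/3)*(-77261) = -1 - 77261/3 = -77264/3 ≈ -25755.)
288720/(-303134) + h/(-308057) = 288720/(-303134) - 77264/3/(-308057) = 288720*(-1/303134) - 77264/3*(-1/308057) = -144360/151567 + 77264/924171 = -121702652872/140073825957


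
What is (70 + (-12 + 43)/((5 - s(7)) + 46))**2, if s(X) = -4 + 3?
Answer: 13476241/2704 ≈ 4983.8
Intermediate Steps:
s(X) = -1
(70 + (-12 + 43)/((5 - s(7)) + 46))**2 = (70 + (-12 + 43)/((5 - 1*(-1)) + 46))**2 = (70 + 31/((5 + 1) + 46))**2 = (70 + 31/(6 + 46))**2 = (70 + 31/52)**2 = (3671/52)**2 = 13476241/2704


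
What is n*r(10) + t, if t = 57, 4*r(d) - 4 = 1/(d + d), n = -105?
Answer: -789/16 ≈ -49.313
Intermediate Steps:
r(d) = 1 + 1/(8*d) (r(d) = 1 + 1/(4*(d + d)) = 1 + 1/(4*((2*d))) = 1 + (1/(2*d))/4 = 1 + 1/(8*d))
n*r(10) + t = -105*(1/8 + 10)/10 + 57 = -21*81/(2*8) + 57 = -105*81/80 + 57 = -1701/16 + 57 = -789/16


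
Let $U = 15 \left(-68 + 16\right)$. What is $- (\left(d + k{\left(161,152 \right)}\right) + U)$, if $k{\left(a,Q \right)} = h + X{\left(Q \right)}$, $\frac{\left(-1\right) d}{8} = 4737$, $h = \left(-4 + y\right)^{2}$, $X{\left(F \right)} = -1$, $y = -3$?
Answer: $38628$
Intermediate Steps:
$h = 49$ ($h = \left(-4 - 3\right)^{2} = \left(-7\right)^{2} = 49$)
$d = -37896$ ($d = \left(-8\right) 4737 = -37896$)
$k{\left(a,Q \right)} = 48$ ($k{\left(a,Q \right)} = 49 - 1 = 48$)
$U = -780$ ($U = 15 \left(-52\right) = -780$)
$- (\left(d + k{\left(161,152 \right)}\right) + U) = - (\left(-37896 + 48\right) - 780) = - (-37848 - 780) = \left(-1\right) \left(-38628\right) = 38628$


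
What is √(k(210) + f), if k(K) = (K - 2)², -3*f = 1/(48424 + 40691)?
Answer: 11*√2839506861295/89115 ≈ 208.00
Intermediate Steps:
f = -1/267345 (f = -1/(3*(48424 + 40691)) = -⅓/89115 = -⅓*1/89115 = -1/267345 ≈ -3.7405e-6)
k(K) = (-2 + K)²
√(k(210) + f) = √((-2 + 210)² - 1/267345) = √(208² - 1/267345) = √(43264 - 1/267345) = √(11566414079/267345) = 11*√2839506861295/89115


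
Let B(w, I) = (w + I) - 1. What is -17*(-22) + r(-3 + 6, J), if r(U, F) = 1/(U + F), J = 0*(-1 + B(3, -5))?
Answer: 1123/3 ≈ 374.33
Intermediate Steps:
B(w, I) = -1 + I + w (B(w, I) = (I + w) - 1 = -1 + I + w)
J = 0 (J = 0*(-1 + (-1 - 5 + 3)) = 0*(-1 - 3) = 0*(-4) = 0)
r(U, F) = 1/(F + U)
-17*(-22) + r(-3 + 6, J) = -17*(-22) + 1/(0 + (-3 + 6)) = 374 + 1/(0 + 3) = 374 + 1/3 = 1123/3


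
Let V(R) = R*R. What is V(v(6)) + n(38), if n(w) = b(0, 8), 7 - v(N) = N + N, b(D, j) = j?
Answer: 33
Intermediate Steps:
v(N) = 7 - 2*N (v(N) = 7 - (N + N) = 7 - 2*N)
V(R) = R²
n(w) = 8
V(v(6)) + n(38) = (7 - 2*6)² + 8 = (7 - 12)² + 8 = (-5)² + 8 = 25 + 8 = 33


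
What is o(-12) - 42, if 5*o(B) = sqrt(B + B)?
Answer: -42 + 2*I*sqrt(6)/5 ≈ -42.0 + 0.9798*I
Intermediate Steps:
o(B) = sqrt(2)*sqrt(B)/5 (o(B) = sqrt(B + B)/5 = sqrt(2*B)/5 = (sqrt(2)*sqrt(B))/5 = sqrt(2)*sqrt(B)/5)
o(-12) - 42 = sqrt(2)*sqrt(-12)/5 - 42 = sqrt(2)*(2*I*sqrt(3))/5 - 42 = 2*I*sqrt(6)/5 - 42 = -42 + 2*I*sqrt(6)/5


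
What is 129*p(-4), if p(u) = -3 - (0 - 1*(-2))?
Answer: -645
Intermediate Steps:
p(u) = -5 (p(u) = -3 - (0 + 2) = -3 - 1*2 = -3 - 2 = -5)
129*p(-4) = 129*(-5) = -645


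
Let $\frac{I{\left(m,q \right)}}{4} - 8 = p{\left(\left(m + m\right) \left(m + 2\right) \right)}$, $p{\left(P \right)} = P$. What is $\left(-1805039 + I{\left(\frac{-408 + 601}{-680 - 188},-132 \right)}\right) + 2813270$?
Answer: $\frac{94955895015}{94178} \approx 1.0083 \cdot 10^{6}$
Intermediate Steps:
$I{\left(m,q \right)} = 32 + 8 m \left(2 + m\right)$ ($I{\left(m,q \right)} = 32 + 4 \left(m + m\right) \left(m + 2\right) = 32 + 4 \cdot 2 m \left(2 + m\right) = 32 + 8 m \left(2 + m\right)$)
$\left(-1805039 + I{\left(\frac{-408 + 601}{-680 - 188},-132 \right)}\right) + 2813270 = \left(-1805039 + \left(32 + 8 \frac{-408 + 601}{-680 - 188} \left(2 + \frac{-408 + 601}{-680 - 188}\right)\right)\right) + 2813270 = \left(-1805039 + \left(32 + 8 \frac{193}{-868} \left(2 + \frac{193}{-868}\right)\right)\right) + 2813270 = \left(-1805039 + \left(32 + 8 \cdot 193 \left(- \frac{1}{868}\right) \left(2 + 193 \left(- \frac{1}{868}\right)\right)\right)\right) + 2813270 = \left(-1805039 + \left(32 + 8 \left(- \frac{193}{868}\right) \left(2 - \frac{193}{868}\right)\right)\right) + 2813270 = \left(-1805039 + \left(32 + 8 \left(- \frac{193}{868}\right) \frac{1543}{868}\right)\right) + 2813270 = \left(-1805039 + \left(32 - \frac{297799}{94178}\right)\right) + 2813270 = \left(-1805039 + \frac{2715897}{94178}\right) + 2813270 = - \frac{169992247045}{94178} + 2813270 = \frac{94955895015}{94178}$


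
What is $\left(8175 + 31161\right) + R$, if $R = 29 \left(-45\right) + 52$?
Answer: $38083$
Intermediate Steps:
$R = -1253$ ($R = -1305 + 52 = -1253$)
$\left(8175 + 31161\right) + R = \left(8175 + 31161\right) - 1253 = 39336 - 1253 = 38083$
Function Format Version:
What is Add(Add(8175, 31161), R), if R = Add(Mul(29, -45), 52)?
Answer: 38083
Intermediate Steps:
R = -1253 (R = Add(-1305, 52) = -1253)
Add(Add(8175, 31161), R) = Add(Add(8175, 31161), -1253) = Add(39336, -1253) = 38083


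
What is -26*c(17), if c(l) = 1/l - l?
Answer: 7488/17 ≈ 440.47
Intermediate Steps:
-26*c(17) = -26*(1/17 - 1*17) = -26*(1/17 - 17) = -26*(-288/17) = 7488/17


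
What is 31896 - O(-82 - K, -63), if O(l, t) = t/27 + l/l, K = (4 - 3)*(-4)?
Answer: 95692/3 ≈ 31897.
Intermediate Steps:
K = -4 (K = 1*(-4) = -4)
O(l, t) = 1 + t/27 (O(l, t) = t*(1/27) + 1 = t/27 + 1 = 1 + t/27)
31896 - O(-82 - K, -63) = 31896 - (1 + (1/27)*(-63)) = 31896 - (1 - 7/3) = 31896 - 1*(-4/3) = 31896 + 4/3 = 95692/3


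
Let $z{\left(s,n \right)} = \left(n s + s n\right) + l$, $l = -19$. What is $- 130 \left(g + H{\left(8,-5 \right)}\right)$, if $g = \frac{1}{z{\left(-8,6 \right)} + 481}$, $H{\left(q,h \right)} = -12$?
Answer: $\frac{285415}{183} \approx 1559.6$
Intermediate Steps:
$z{\left(s,n \right)} = -19 + 2 n s$ ($z{\left(s,n \right)} = \left(n s + s n\right) - 19 = \left(n s + n s\right) - 19 = 2 n s - 19 = -19 + 2 n s$)
$g = \frac{1}{366}$ ($g = \frac{1}{\left(-19 + 2 \cdot 6 \left(-8\right)\right) + 481} = \frac{1}{\left(-19 - 96\right) + 481} = \frac{1}{-115 + 481} = \frac{1}{366} \approx 0.0027322$)
$- 130 \left(g + H{\left(8,-5 \right)}\right) = - 130 \left(\frac{1}{366} - 12\right) = \left(-130\right) \left(- \frac{4391}{366}\right) = \frac{285415}{183}$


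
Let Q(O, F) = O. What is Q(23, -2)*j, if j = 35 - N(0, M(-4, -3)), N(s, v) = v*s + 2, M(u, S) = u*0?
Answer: 759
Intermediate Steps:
M(u, S) = 0
N(s, v) = 2 + s*v (N(s, v) = s*v + 2 = 2 + s*v)
j = 33 (j = 35 - (2 + 0*0) = 35 - (2 + 0) = 35 - 1*2 = 35 - 2 = 33)
Q(23, -2)*j = 23*33 = 759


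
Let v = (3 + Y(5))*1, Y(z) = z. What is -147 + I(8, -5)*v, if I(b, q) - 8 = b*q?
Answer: -403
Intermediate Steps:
I(b, q) = 8 + b*q
v = 8 (v = (3 + 5)*1 = 8*1 = 8)
-147 + I(8, -5)*v = -147 + (8 + 8*(-5))*8 = -147 + (8 - 40)*8 = -147 - 32*8 = -147 - 256 = -403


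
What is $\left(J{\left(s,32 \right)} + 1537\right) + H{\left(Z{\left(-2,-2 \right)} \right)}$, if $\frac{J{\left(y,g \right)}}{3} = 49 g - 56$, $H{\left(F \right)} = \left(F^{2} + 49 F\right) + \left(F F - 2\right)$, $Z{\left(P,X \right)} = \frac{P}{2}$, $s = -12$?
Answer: $6024$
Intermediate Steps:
$Z{\left(P,X \right)} = \frac{P}{2}$ ($Z{\left(P,X \right)} = P \frac{1}{2} = \frac{P}{2}$)
$H{\left(F \right)} = -2 + 2 F^{2} + 49 F$ ($H{\left(F \right)} = \left(F^{2} + 49 F\right) + \left(F^{2} - 2\right) = \left(F^{2} + 49 F\right) + \left(-2 + F^{2}\right) = -2 + 2 F^{2} + 49 F$)
$J{\left(y,g \right)} = -168 + 147 g$ ($J{\left(y,g \right)} = 3 \left(49 g - 56\right) = 3 \left(-56 + 49 g\right) = -168 + 147 g$)
$\left(J{\left(s,32 \right)} + 1537\right) + H{\left(Z{\left(-2,-2 \right)} \right)} = \left(\left(-168 + 147 \cdot 32\right) + 1537\right) + \left(-2 + 2 \left(\frac{1}{2} \left(-2\right)\right)^{2} + 49 \cdot \frac{1}{2} \left(-2\right)\right) = \left(\left(-168 + 4704\right) + 1537\right) + \left(-2 + 2 \left(-1\right)^{2} + 49 \left(-1\right)\right) = \left(4536 + 1537\right) - 49 = 6073 - 49 = 6024$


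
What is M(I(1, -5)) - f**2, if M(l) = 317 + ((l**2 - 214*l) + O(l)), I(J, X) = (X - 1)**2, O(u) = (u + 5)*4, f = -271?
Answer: -79368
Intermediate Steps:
O(u) = 20 + 4*u (O(u) = (5 + u)*4 = 20 + 4*u)
I(J, X) = (-1 + X)**2
M(l) = 337 + l**2 - 210*l (M(l) = 317 + ((l**2 - 214*l) + (20 + 4*l)) = 317 + (20 + l**2 - 210*l) = 337 + l**2 - 210*l)
M(I(1, -5)) - f**2 = (337 + ((-1 - 5)**2)**2 - 210*(-1 - 5)**2) - 1*(-271)**2 = (337 + ((-6)**2)**2 - 210*(-6)**2) - 1*73441 = (337 + 36**2 - 210*36) - 73441 = (337 + 1296 - 7560) - 73441 = -5927 - 73441 = -79368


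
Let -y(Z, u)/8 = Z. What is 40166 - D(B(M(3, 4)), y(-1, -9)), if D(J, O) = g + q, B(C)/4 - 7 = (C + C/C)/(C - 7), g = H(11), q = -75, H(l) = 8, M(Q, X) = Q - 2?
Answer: 40233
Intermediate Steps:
y(Z, u) = -8*Z
M(Q, X) = -2 + Q
g = 8
B(C) = 28 + 4*(1 + C)/(-7 + C) (B(C) = 28 + 4*((C + C/C)/(C - 7)) = 28 + 4*((C + 1)/(-7 + C)) = 28 + 4*((1 + C)/(-7 + C)) = 28 + 4*(1 + C)/(-7 + C))
D(J, O) = -67 (D(J, O) = 8 - 75 = -67)
40166 - D(B(M(3, 4)), y(-1, -9)) = 40166 - 1*(-67) = 40166 + 67 = 40233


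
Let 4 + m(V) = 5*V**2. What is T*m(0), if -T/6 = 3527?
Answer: 84648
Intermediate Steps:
T = -21162 (T = -6*3527 = -21162)
m(V) = -4 + 5*V**2
T*m(0) = -21162*(-4 + 5*0**2) = -21162*(-4 + 5*0) = -21162*(-4 + 0) = -21162*(-4) = 84648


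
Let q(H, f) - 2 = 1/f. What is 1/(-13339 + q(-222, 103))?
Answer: -103/1373710 ≈ -7.4979e-5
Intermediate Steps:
q(H, f) = 2 + 1/f
1/(-13339 + q(-222, 103)) = 1/(-13339 + (2 + 1/103)) = 1/(-13339 + 207/103) = 1/(-1373710/103) = -103/1373710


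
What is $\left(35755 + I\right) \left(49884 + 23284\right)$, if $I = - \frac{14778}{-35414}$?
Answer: $\frac{46324210059232}{17707} \approx 2.6162 \cdot 10^{9}$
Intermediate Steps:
$I = \frac{7389}{17707}$ ($I = \left(-14778\right) \left(- \frac{1}{35414}\right) = \frac{7389}{17707} \approx 0.41729$)
$\left(35755 + I\right) \left(49884 + 23284\right) = \left(35755 + \frac{7389}{17707}\right) \left(49884 + 23284\right) = \frac{633121174}{17707} \cdot 73168 = \frac{46324210059232}{17707}$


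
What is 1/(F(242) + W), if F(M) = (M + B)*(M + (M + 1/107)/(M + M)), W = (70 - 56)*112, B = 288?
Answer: 25894/3368628407 ≈ 7.6868e-6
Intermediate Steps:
W = 1568 (W = 14*112 = 1568)
F(M) = (288 + M)*(M + (1/107 + M)/(2*M)) (F(M) = (M + 288)*(M + (M + 1/107)/(M + M)) = (288 + M)*(M + (M + 1/107)/((2*M))) = (288 + M)*(M + (1/107 + M)*(1/(2*M))) = (288 + M)*(M + (1/107 + M)/(2*M)))
1/(F(242) + W) = 1/((1/214)*(288 + 242*(30817 + 214*242**2 + 61739*242))/242 + 1568) = 1/((1/214)*(1/242)*(288 + 242*(30817 + 214*58564 + 14940838)) + 1568) = 1/((1/214)*(1/242)*(288 + 242*(30817 + 12532696 + 14940838)) + 1568) = 1/((1/214)*(1/242)*(288 + 242*27504351) + 1568) = 1/((1/214)*(1/242)*(288 + 6656052942) + 1568) = 1/((1/214)*(1/242)*6656053230 + 1568) = 1/(3328026615/25894 + 1568) = 1/(3368628407/25894) = 25894/3368628407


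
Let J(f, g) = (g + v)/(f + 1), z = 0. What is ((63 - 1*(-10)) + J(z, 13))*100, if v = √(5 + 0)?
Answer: 8600 + 100*√5 ≈ 8823.6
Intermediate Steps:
v = √5 ≈ 2.2361
J(f, g) = (g + √5)/(1 + f) (J(f, g) = (g + √5)/(f + 1) = (g + √5)/(1 + f))
((63 - 1*(-10)) + J(z, 13))*100 = ((63 - 1*(-10)) + (13 + √5)/(1 + 0))*100 = ((63 + 10) + (13 + √5)/1)*100 = (73 + 1*(13 + √5))*100 = (73 + (13 + √5))*100 = (86 + √5)*100 = 8600 + 100*√5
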